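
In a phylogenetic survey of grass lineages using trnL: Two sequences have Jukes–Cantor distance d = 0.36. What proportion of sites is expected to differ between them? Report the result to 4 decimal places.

0.2859

p = (3/4)(1 − e^(−4d/3)) = 0.75 × (1 − e^(-0.48)) = 0.75 × (1 − 0.618783) = 0.285913.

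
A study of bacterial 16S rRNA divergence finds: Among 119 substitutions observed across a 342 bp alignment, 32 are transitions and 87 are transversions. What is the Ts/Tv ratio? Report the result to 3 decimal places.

R = 32/87 = 0.367816… ≈ 0.368 (to 3 d.p.).

0.368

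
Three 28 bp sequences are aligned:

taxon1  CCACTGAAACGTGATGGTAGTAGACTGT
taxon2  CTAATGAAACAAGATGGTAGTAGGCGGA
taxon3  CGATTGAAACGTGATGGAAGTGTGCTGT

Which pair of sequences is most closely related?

taxon1–taxon2: 7/28 differ, p = 0.250, d = 0.304.
taxon1–taxon3: 6/28 differ, p = 0.214, d = 0.252.
taxon2–taxon3: 9/28 differ, p = 0.321, d = 0.420.
The smallest distance is between taxon1 and taxon3.

taxon1 and taxon3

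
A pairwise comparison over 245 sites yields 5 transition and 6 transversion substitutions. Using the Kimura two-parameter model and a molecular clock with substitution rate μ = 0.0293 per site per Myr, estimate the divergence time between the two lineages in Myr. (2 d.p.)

P = 5/245 ≈ 0.020408 and Q = 6/245 ≈ 0.02449.
Under the Kimura two-parameter model, d = −½ ln(1 − 2P − Q) − ¼ ln(1 − 2Q).
1 − 2P − Q = 0.934694, giving −½ ln(0.934694) = 0.033768.
1 − 2Q = 0.95102, giving −¼ ln(0.95102) = 0.012555.
d = 0.033768 + 0.012555 = 0.046323.
Under a molecular clock d = 2μt, so t = d/(2μ) = 0.046323 / (2 × 0.0293) = 0.79 Myr.

0.79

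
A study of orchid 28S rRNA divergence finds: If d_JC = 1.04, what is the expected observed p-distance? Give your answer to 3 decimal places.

0.563

p = (3/4)(1 − e^(−4d/3)) = 0.75 × (1 − e^(-1.386667)) = 0.75 × (1 − 0.249907) = 0.562570.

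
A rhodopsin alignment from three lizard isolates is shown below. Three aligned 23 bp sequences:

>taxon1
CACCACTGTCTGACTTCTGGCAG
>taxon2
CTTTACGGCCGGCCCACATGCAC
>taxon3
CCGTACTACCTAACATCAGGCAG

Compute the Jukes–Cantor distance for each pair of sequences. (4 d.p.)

taxon1–taxon2: 12/23 sites differ → p ≈ 0.521739, d = −0.75 ln(1 − 0.695652) = 0.892188 ≈ 0.8922.
taxon1–taxon3: 8/23 sites differ → p ≈ 0.347826, d = −0.75 ln(1 − 0.463768) = 0.467391 ≈ 0.4674.
taxon2–taxon3: 11/23 sites differ → p ≈ 0.478261, d = −0.75 ln(1 − 0.637681) = 0.761423 ≈ 0.7614.

d(taxon1,taxon2) = 0.8922, d(taxon1,taxon3) = 0.4674, d(taxon2,taxon3) = 0.7614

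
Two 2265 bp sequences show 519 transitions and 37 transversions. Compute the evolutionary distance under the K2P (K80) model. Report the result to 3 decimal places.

P = 519/2265 ≈ 0.229139 and Q = 37/2265 ≈ 0.016336.
Under the Kimura two-parameter model, d = −½ ln(1 − 2P − Q) − ¼ ln(1 − 2Q).
1 − 2P − Q = 0.525386, giving −½ ln(0.525386) = 0.321811.
1 − 2Q = 0.967328, giving −¼ ln(0.967328) = 0.008304.
d = 0.321811 + 0.008304 = 0.330115.

0.330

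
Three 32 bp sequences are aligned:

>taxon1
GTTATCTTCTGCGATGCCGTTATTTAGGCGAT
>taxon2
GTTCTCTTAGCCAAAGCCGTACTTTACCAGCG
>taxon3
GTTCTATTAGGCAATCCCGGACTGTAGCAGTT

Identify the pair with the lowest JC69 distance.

taxon1–taxon2: 13/32 differ, p = 0.406, d = 0.585.
taxon1–taxon3: 13/32 differ, p = 0.406, d = 0.585.
taxon2–taxon3: 9/32 differ, p = 0.281, d = 0.353.
The smallest distance is between taxon2 and taxon3.

taxon2 and taxon3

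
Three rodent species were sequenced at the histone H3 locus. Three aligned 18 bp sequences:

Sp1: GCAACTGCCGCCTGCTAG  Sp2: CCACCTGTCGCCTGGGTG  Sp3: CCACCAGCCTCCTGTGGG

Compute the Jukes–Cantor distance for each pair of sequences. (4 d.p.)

Sp1–Sp2: 6/18 sites differ → p ≈ 0.333333, d = −0.75 ln(1 − 0.444444) = 0.440839 ≈ 0.4408.
Sp1–Sp3: 7/18 sites differ → p ≈ 0.388889, d = −0.75 ln(1 − 0.518519) = 0.548166 ≈ 0.5482.
Sp2–Sp3: 5/18 sites differ → p ≈ 0.277778, d = −0.75 ln(1 − 0.370371) = 0.346968 ≈ 0.3470.

d(Sp1,Sp2) = 0.4408, d(Sp1,Sp3) = 0.5482, d(Sp2,Sp3) = 0.3470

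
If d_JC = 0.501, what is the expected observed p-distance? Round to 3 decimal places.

0.365

p = (3/4)(1 − e^(−4d/3)) = 0.75 × (1 − e^(-0.668)) = 0.75 × (1 − 0.512733) = 0.365450.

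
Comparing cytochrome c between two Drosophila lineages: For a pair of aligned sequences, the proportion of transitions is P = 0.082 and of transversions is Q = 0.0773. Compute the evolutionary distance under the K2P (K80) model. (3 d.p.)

Under the Kimura two-parameter model, d = −½ ln(1 − 2P − Q) − ¼ ln(1 − 2Q).
1 − 2P − Q = 0.7587, giving −½ ln(0.7587) = 0.138074.
1 − 2Q = 0.8454, giving −¼ ln(0.8454) = 0.041986.
d = 0.138074 + 0.041986 = 0.180060.

0.180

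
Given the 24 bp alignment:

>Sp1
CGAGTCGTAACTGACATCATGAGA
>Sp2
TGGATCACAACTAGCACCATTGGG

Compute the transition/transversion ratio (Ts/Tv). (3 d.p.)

10.000

Transitions are A↔G and C↔T; transversions are all other mismatches.
Transitions: 10. Transversions: 1.
R = 10/1 = 10.000.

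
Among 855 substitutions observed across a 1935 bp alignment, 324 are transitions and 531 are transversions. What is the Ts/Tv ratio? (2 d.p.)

R = 324/531 = 0.610169… ≈ 0.61 (to 2 d.p.).

0.61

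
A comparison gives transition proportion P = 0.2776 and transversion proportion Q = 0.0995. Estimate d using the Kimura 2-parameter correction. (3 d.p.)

Under the Kimura two-parameter model, d = −½ ln(1 − 2P − Q) − ¼ ln(1 − 2Q).
1 − 2P − Q = 0.3453, giving −½ ln(0.3453) = 0.531671.
1 − 2Q = 0.801, giving −¼ ln(0.801) = 0.055474.
d = 0.531671 + 0.055474 = 0.587145.

0.587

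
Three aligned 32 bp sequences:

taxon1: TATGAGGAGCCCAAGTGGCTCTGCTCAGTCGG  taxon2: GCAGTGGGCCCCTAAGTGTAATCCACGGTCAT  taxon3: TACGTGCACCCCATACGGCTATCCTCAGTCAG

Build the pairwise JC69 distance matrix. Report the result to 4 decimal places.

taxon1–taxon2: 18/32 sites differ → p = 0.5625, d = −0.75 ln(1 − 0.75) = 1.039721 ≈ 1.0397.
taxon1–taxon3: 10/32 sites differ → p = 0.3125, d = −0.75 ln(1 − 0.416667) = 0.404248 ≈ 0.4042.
taxon2–taxon3: 14/32 sites differ → p = 0.4375, d = −0.75 ln(1 − 0.583333) = 0.656601 ≈ 0.6566.

d(taxon1,taxon2) = 1.0397, d(taxon1,taxon3) = 0.4042, d(taxon2,taxon3) = 0.6566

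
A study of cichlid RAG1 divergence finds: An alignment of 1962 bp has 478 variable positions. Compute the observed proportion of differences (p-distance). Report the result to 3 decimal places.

p = 478/1962 = 0.243628… ≈ 0.244 (to 3 d.p.).

0.244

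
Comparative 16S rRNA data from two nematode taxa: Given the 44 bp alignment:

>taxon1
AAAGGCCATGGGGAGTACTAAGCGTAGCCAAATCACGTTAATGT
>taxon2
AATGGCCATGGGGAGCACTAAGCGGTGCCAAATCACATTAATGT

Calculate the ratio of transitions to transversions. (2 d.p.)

0.67

Transitions are A↔G and C↔T; transversions are all other mismatches.
Transitions: 2. Transversions: 3.
R = 2/3 = 0.666666… ≈ 0.67 (to 2 d.p.).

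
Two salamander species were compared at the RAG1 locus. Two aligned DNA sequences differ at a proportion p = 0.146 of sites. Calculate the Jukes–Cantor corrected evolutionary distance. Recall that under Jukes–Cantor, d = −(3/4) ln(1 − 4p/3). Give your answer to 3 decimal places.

d = −(3/4) ln(1 − 4p/3) = −0.75 ln(1 − 0.194667) = −0.75 ln(0.805333)
  = −0.75 × (-0.216499) = 0.162374 substitutions/site.

0.162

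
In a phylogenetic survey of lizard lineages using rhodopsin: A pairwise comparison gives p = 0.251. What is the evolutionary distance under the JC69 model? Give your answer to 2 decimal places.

d = −(3/4) ln(1 − 4p/3) = −0.75 ln(1 − 0.334667) = −0.75 ln(0.665333)
  = −0.75 × (-0.407468) = 0.305601 substitutions/site.

0.31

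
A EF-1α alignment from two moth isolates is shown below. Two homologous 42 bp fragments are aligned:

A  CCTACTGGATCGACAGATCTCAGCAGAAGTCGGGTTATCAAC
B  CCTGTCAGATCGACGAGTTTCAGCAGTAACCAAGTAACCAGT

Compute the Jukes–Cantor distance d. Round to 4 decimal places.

The sequences differ at 17 of 42 sites, so p = 17/42 ≈ 0.404762.
d = −(3/4) ln(1 − 4p/3) = −0.75 ln(1 − 0.539683) = −0.75 ln(0.460317)
  = −0.75 × (-0.775840) = 0.581880 substitutions/site.

0.5819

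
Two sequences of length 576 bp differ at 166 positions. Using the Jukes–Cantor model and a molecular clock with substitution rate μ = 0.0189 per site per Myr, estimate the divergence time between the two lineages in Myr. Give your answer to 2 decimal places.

p = 166/576 ≈ 0.288194.
d = −(3/4) ln(1 − 4p/3) = −0.75 ln(1 − 0.384259) = −0.75 ln(0.615741)
  = −0.75 × (-0.484929) = 0.363697 substitutions/site.
Under a molecular clock d = 2μt, so t = d/(2μ) = 0.363697 / (2 × 0.0189) = 9.62 Myr.

9.62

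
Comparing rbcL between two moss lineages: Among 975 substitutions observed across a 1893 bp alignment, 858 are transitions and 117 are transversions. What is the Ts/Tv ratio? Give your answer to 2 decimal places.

7.33

R = 858/117 = 7.333333… ≈ 7.33 (to 2 d.p.).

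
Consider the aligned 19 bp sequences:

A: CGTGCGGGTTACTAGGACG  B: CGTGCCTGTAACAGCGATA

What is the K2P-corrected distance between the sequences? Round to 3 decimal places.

0.619

Of 19 sites, 3 differences are transitions and 5 are transversions, so P = 3/19 ≈ 0.157895 and Q = 5/19 ≈ 0.263158.
Under the Kimura two-parameter model, d = −½ ln(1 − 2P − Q) − ¼ ln(1 − 2Q).
1 − 2P − Q = 0.421052, giving −½ ln(0.421052) = 0.432499.
1 − 2Q = 0.473684, giving −¼ ln(0.473684) = 0.186804.
d = 0.432499 + 0.186804 = 0.619303.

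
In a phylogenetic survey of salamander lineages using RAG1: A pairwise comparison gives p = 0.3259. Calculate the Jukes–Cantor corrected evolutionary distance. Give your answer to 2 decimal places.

d = −(3/4) ln(1 − 4p/3) = −0.75 ln(1 − 0.434533) = −0.75 ln(0.565467)
  = −0.75 × (-0.570103) = 0.427577 substitutions/site.

0.43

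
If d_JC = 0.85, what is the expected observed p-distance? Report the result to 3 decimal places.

p = (3/4)(1 − e^(−4d/3)) = 0.75 × (1 − e^(-1.133333)) = 0.75 × (1 − 0.321958) = 0.508532.

0.509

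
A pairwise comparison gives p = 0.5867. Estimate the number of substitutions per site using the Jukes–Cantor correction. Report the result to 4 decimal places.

d = −(3/4) ln(1 − 4p/3) = −0.75 ln(1 − 0.782267) = −0.75 ln(0.217733)
  = −0.75 × (-1.524486) = 1.143365 substitutions/site.

1.1434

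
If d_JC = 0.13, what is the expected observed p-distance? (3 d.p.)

0.119

p = (3/4)(1 − e^(−4d/3)) = 0.75 × (1 − e^(-0.173333)) = 0.75 × (1 − 0.840858) = 0.119357.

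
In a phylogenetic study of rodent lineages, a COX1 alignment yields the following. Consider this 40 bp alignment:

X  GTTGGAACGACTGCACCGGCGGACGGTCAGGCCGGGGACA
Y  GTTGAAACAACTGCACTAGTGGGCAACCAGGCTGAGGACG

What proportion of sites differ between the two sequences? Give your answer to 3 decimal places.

The sequences differ at 12 of 40 positions.
p = 12/40 = 0.300.

0.300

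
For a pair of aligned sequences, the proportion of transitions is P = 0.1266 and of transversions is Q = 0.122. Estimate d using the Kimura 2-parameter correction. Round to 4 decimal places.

Under the Kimura two-parameter model, d = −½ ln(1 − 2P − Q) − ¼ ln(1 − 2Q).
1 − 2P − Q = 0.6248, giving −½ ln(0.6248) = 0.235162.
1 − 2Q = 0.756, giving −¼ ln(0.756) = 0.069928.
d = 0.235162 + 0.069928 = 0.305090.

0.3051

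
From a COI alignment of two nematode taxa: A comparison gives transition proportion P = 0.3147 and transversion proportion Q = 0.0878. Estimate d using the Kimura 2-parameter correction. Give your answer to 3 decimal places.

Under the Kimura two-parameter model, d = −½ ln(1 − 2P − Q) − ¼ ln(1 − 2Q).
1 − 2P − Q = 0.2828, giving −½ ln(0.2828) = 0.631508.
1 − 2Q = 0.8244, giving −¼ ln(0.8244) = 0.048275.
d = 0.631508 + 0.048275 = 0.679783.

0.680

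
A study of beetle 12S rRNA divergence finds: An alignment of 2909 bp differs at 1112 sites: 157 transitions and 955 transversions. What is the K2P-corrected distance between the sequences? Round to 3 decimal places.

0.554

P = 157/2909 ≈ 0.05397 and Q = 955/2909 ≈ 0.328292.
Under the Kimura two-parameter model, d = −½ ln(1 − 2P − Q) − ¼ ln(1 − 2Q).
1 − 2P − Q = 0.563768, giving −½ ln(0.563768) = 0.286556.
1 − 2Q = 0.343416, giving −¼ ln(0.343416) = 0.267203.
d = 0.286556 + 0.267203 = 0.553759.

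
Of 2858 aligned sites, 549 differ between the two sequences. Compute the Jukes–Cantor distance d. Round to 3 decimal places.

p = 549/2858 ≈ 0.192092.
d = −(3/4) ln(1 − 4p/3) = −0.75 ln(1 − 0.256123) = −0.75 ln(0.743877)
  = −0.75 × (-0.295880) = 0.221910 substitutions/site.

0.222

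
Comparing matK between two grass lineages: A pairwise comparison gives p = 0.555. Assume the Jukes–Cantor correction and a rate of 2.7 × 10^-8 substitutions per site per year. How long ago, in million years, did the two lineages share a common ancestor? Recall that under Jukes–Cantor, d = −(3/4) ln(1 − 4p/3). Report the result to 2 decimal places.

d = −(3/4) ln(1 − 4p/3) = −0.75 ln(1 − 0.74) = −0.75 ln(0.26)
  = −0.75 × (-1.347074) = 1.010306 substitutions/site.
Under a molecular clock d = 2μt, so t = d/(2μ) = 1.010306 / (2 × 2.7 × 10^-8) = 18.71 million years.

18.71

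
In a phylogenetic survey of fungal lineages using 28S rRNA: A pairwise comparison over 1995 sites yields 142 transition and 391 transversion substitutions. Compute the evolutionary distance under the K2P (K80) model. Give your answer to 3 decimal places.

0.331

P = 142/1995 ≈ 0.071178 and Q = 391/1995 ≈ 0.19599.
Under the Kimura two-parameter model, d = −½ ln(1 − 2P − Q) − ¼ ln(1 − 2Q).
1 − 2P − Q = 0.661654, giving −½ ln(0.661654) = 0.206506.
1 − 2Q = 0.60802, giving −¼ ln(0.60802) = 0.124387.
d = 0.206506 + 0.124387 = 0.330893.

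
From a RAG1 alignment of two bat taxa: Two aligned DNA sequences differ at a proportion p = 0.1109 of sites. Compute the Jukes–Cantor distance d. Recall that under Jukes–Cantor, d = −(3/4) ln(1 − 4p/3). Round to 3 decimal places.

0.120

d = −(3/4) ln(1 − 4p/3) = −0.75 ln(1 − 0.147867) = −0.75 ln(0.852133)
  = −0.75 × (-0.160013) = 0.120010 substitutions/site.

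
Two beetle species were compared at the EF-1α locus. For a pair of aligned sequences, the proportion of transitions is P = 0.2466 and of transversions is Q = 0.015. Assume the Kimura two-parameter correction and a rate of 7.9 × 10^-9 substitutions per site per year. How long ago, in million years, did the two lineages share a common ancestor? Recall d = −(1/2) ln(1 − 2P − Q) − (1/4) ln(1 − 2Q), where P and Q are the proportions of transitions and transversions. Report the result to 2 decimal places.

22.94

Under the Kimura two-parameter model, d = −½ ln(1 − 2P − Q) − ¼ ln(1 − 2Q).
1 − 2P − Q = 0.4918, giving −½ ln(0.4918) = 0.354842.
1 − 2Q = 0.97, giving −¼ ln(0.97) = 0.007615.
d = 0.354842 + 0.007615 = 0.362457.
Under a molecular clock d = 2μt, so t = d/(2μ) = 0.362457 / (2 × 7.9 × 10^-9) = 22.94 million years.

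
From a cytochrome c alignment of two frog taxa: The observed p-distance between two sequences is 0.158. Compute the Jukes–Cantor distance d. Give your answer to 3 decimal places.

d = −(3/4) ln(1 − 4p/3) = −0.75 ln(1 − 0.210667) = −0.75 ln(0.789333)
  = −0.75 × (-0.236567) = 0.177425 substitutions/site.

0.177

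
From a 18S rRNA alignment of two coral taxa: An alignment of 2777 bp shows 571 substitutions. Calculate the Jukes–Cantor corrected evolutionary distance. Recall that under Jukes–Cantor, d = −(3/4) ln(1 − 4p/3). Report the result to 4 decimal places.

p = 571/2777 ≈ 0.205618.
d = −(3/4) ln(1 − 4p/3) = −0.75 ln(1 − 0.274157) = −0.75 ln(0.725843)
  = −0.75 × (-0.320422) = 0.240317 substitutions/site.

0.2403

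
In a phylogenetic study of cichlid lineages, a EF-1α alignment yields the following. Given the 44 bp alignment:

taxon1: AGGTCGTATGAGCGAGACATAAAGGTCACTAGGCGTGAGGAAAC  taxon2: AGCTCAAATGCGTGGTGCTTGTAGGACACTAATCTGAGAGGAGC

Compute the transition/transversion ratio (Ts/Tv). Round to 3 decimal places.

1.100

Transitions are A↔G and C↔T; transversions are all other mismatches.
Transitions: 11. Transversions: 10.
R = 11/10 = 1.100.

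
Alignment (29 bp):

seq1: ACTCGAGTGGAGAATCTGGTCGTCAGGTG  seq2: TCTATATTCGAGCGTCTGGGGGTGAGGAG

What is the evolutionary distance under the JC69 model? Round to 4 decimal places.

The sequences differ at 11 of 29 sites, so p = 11/29 ≈ 0.37931.
d = −(3/4) ln(1 − 4p/3) = −0.75 ln(1 − 0.505747) = −0.75 ln(0.494253)
  = −0.75 × (-0.704708) = 0.528531 substitutions/site.

0.5285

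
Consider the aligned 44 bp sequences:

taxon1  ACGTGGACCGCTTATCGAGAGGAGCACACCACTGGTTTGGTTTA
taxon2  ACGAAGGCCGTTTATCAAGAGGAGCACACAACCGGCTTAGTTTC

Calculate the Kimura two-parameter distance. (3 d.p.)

0.281

Of 44 sites, 7 differences are transitions and 3 are transversions, so P = 7/44 ≈ 0.159091 and Q = 3/44 ≈ 0.068182.
Under the Kimura two-parameter model, d = −½ ln(1 − 2P − Q) − ¼ ln(1 − 2Q).
1 − 2P − Q = 0.613636, giving −½ ln(0.613636) = 0.244177.
1 − 2Q = 0.863636, giving −¼ ln(0.863636) = 0.036651.
d = 0.244177 + 0.036651 = 0.280828.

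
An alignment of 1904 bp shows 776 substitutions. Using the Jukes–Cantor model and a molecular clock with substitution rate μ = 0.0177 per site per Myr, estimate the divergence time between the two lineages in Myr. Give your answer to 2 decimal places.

p = 776/1904 ≈ 0.407563.
d = −(3/4) ln(1 − 4p/3) = −0.75 ln(1 − 0.543417) = −0.75 ln(0.456583)
  = −0.75 × (-0.783985) = 0.587989 substitutions/site.
Under a molecular clock d = 2μt, so t = d/(2μ) = 0.587989 / (2 × 0.0177) = 16.61 Myr.

16.61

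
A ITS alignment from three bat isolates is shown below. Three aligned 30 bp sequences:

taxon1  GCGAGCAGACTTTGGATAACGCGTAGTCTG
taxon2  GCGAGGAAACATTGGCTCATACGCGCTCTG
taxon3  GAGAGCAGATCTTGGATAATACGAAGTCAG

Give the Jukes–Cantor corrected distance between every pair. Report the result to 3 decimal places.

taxon1–taxon2: 10/30 sites differ → p ≈ 0.333333, d = −0.75 ln(1 − 0.444444) = 0.440839 ≈ 0.441.
taxon1–taxon3: 7/30 sites differ → p ≈ 0.233333, d = −0.75 ln(1 − 0.311111) = 0.279506 ≈ 0.280.
taxon2–taxon3: 11/30 sites differ → p ≈ 0.366667, d = −0.75 ln(1 − 0.488889) = 0.503376 ≈ 0.503.

d(taxon1,taxon2) = 0.441, d(taxon1,taxon3) = 0.280, d(taxon2,taxon3) = 0.503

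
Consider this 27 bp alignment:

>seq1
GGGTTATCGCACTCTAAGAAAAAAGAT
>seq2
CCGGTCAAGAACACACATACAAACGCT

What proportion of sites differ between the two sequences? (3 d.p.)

0.519

The sequences differ at 14 of 27 positions.
p = 14/27 = 0.518518… ≈ 0.519 (to 3 d.p.).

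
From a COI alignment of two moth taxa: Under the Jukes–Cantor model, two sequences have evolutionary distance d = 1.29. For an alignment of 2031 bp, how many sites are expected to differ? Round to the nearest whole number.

1250

Invert JC69: p = (3/4)(1 − e^(−4d/3)) = 0.75 × (1 − e^(-1.72)) = 0.75 × (1 − 0.179066) = 0.615701.
Expected differing sites = pL ≈ 0.615701 × 2031 = 1250.488731 ≈ 1250.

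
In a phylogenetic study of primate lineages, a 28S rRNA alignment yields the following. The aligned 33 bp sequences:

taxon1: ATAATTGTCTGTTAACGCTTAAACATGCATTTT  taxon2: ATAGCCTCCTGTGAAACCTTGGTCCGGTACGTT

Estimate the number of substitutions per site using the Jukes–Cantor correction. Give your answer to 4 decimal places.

0.7798

The sequences differ at 16 of 33 sites, so p = 16/33 ≈ 0.484848.
d = −(3/4) ln(1 − 4p/3) = −0.75 ln(1 − 0.646464) = −0.75 ln(0.353536)
  = −0.75 × (-1.039770) = 0.779828 substitutions/site.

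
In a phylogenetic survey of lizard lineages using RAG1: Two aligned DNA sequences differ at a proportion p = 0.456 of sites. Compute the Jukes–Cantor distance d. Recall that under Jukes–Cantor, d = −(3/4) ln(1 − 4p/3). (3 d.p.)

d = −(3/4) ln(1 − 4p/3) = −0.75 ln(1 − 0.608) = −0.75 ln(0.392)
  = −0.75 × (-0.936493) = 0.702370 substitutions/site.

0.702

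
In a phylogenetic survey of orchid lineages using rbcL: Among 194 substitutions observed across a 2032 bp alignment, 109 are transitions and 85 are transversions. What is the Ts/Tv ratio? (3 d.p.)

1.282

R = 109/85 = 1.282352… ≈ 1.282 (to 3 d.p.).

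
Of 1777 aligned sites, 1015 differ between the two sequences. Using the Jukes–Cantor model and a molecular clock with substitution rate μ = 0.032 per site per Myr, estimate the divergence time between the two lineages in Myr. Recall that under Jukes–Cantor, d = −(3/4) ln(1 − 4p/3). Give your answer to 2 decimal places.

p = 1015/1777 ≈ 0.571187.
d = −(3/4) ln(1 − 4p/3) = −0.75 ln(1 − 0.761583) = −0.75 ln(0.238417)
  = −0.75 × (-1.433734) = 1.075301 substitutions/site.
Under a molecular clock d = 2μt, so t = d/(2μ) = 1.075301 / (2 × 0.032) = 16.80 Myr.

16.80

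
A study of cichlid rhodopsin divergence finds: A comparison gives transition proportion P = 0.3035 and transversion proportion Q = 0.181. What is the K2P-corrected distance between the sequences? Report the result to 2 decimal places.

Under the Kimura two-parameter model, d = −½ ln(1 − 2P − Q) − ¼ ln(1 − 2Q).
1 − 2P − Q = 0.212, giving −½ ln(0.212) = 0.775585.
1 − 2Q = 0.638, giving −¼ ln(0.638) = 0.112354.
d = 0.775585 + 0.112354 = 0.887939.

0.89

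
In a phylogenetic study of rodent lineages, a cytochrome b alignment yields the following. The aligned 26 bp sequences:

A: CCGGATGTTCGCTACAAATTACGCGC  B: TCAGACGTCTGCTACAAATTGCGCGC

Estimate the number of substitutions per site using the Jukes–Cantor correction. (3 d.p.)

0.276

The sequences differ at 6 of 26 sites (1, 3, 6, 9, 10, 21), so p = 6/26 ≈ 0.230769.
d = −(3/4) ln(1 − 4p/3) = −0.75 ln(1 − 0.307692) = −0.75 ln(0.692308)
  = −0.75 × (-0.367724) = 0.275793 substitutions/site.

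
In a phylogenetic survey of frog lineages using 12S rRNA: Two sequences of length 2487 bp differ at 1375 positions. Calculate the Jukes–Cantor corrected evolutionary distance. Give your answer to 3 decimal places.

p = 1375/2487 ≈ 0.552875.
d = −(3/4) ln(1 − 4p/3) = −0.75 ln(1 − 0.737167) = −0.75 ln(0.262833)
  = −0.75 × (-1.336236) = 1.002177 substitutions/site.

1.002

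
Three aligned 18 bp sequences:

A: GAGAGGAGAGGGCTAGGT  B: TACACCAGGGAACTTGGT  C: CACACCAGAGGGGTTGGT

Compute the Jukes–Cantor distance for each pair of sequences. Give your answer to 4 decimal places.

A–B: 8/18 sites differ → p ≈ 0.444444, d = −0.75 ln(1 − 0.592592) = 0.673455 ≈ 0.6735.
A–C: 6/18 sites differ → p ≈ 0.333333, d = −0.75 ln(1 − 0.444444) = 0.440839 ≈ 0.4408.
B–C: 5/18 sites differ → p ≈ 0.277778, d = −0.75 ln(1 − 0.370371) = 0.346968 ≈ 0.3470.

d(A,B) = 0.6735, d(A,C) = 0.4408, d(B,C) = 0.3470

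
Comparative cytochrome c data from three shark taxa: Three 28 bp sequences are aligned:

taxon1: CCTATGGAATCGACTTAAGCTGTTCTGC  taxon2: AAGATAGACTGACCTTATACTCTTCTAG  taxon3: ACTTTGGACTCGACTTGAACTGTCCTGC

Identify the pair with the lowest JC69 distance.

taxon1–taxon2: 13/28 differ, p = 0.464, d = 0.724.
taxon1–taxon3: 6/28 differ, p = 0.214, d = 0.252.
taxon2–taxon3: 13/28 differ, p = 0.464, d = 0.724.
The smallest distance is between taxon1 and taxon3.

taxon1 and taxon3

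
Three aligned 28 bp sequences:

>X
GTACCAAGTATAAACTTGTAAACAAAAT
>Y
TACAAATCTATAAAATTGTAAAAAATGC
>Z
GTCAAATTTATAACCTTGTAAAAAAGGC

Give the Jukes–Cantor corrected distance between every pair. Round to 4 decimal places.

d(X,Y) = 0.6355, d(X,Z) = 0.4850, d(Y,Z) = 0.2524

X–Y: 12/28 sites differ → p ≈ 0.428571, d = −0.75 ln(1 − 0.571428) = 0.635472 ≈ 0.6355.
X–Z: 10/28 sites differ → p ≈ 0.357143, d = −0.75 ln(1 − 0.476191) = 0.484971 ≈ 0.4850.
Y–Z: 6/28 sites differ → p ≈ 0.214286, d = −0.75 ln(1 − 0.285715) = 0.252355 ≈ 0.2524.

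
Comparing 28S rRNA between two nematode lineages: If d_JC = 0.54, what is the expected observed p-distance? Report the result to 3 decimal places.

p = (3/4)(1 − e^(−4d/3)) = 0.75 × (1 − e^(-0.72)) = 0.75 × (1 − 0.486752) = 0.384936.

0.385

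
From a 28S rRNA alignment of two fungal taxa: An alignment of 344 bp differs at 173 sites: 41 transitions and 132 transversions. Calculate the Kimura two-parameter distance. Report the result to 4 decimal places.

0.8512

P = 41/344 ≈ 0.119186 and Q = 132/344 ≈ 0.383721.
Under the Kimura two-parameter model, d = −½ ln(1 − 2P − Q) − ¼ ln(1 − 2Q).
1 − 2P − Q = 0.377907, giving −½ ln(0.377907) = 0.486554.
1 − 2Q = 0.232558, giving −¼ ln(0.232558) = 0.364654.
d = 0.486554 + 0.364654 = 0.851208.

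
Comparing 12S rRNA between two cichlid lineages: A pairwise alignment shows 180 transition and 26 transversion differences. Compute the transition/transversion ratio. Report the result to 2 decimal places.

6.92

R = 180/26 = 6.923076… ≈ 6.92 (to 2 d.p.).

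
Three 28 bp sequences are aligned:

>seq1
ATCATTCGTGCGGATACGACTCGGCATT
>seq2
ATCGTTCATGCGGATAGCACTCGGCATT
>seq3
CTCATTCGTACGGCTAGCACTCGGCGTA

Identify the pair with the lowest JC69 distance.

seq1 and seq2

seq1–seq2: 4/28 differ, p = 0.143, d = 0.158.
seq1–seq3: 7/28 differ, p = 0.250, d = 0.304.
seq2–seq3: 7/28 differ, p = 0.250, d = 0.304.
The smallest distance is between seq1 and seq2.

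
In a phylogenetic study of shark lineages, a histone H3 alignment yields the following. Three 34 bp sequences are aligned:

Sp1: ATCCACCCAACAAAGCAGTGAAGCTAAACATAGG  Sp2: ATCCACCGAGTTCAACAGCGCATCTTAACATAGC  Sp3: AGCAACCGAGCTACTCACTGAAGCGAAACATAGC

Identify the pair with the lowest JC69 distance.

Sp1 and Sp3

Sp1–Sp2: 11/34 differ, p = 0.324, d = 0.423.
Sp1–Sp3: 10/34 differ, p = 0.294, d = 0.373.
Sp2–Sp3: 12/34 differ, p = 0.353, d = 0.477.
The smallest distance is between Sp1 and Sp3.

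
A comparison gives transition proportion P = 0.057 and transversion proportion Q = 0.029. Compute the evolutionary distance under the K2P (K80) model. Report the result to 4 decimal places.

0.0921

Under the Kimura two-parameter model, d = −½ ln(1 − 2P − Q) − ¼ ln(1 − 2Q).
1 − 2P − Q = 0.857, giving −½ ln(0.857) = 0.077159.
1 − 2Q = 0.942, giving −¼ ln(0.942) = 0.014938.
d = 0.077159 + 0.014938 = 0.092097.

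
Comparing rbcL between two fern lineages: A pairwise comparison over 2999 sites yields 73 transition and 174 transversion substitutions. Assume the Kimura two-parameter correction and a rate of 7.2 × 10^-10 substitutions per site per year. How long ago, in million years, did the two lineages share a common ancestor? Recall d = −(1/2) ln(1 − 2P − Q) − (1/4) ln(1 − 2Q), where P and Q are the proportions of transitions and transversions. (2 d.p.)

60.59

P = 73/2999 ≈ 0.024341 and Q = 174/2999 ≈ 0.058019.
Under the Kimura two-parameter model, d = −½ ln(1 − 2P − Q) − ¼ ln(1 − 2Q).
1 − 2P − Q = 0.893299, giving −½ ln(0.893299) = 0.056417.
1 − 2Q = 0.883962, giving −¼ ln(0.883962) = 0.030835.
d = 0.056417 + 0.030835 = 0.087252.
Under a molecular clock d = 2μt, so t = d/(2μ) = 0.087252 / (2 × 7.2 × 10^-10) = 60.59 million years.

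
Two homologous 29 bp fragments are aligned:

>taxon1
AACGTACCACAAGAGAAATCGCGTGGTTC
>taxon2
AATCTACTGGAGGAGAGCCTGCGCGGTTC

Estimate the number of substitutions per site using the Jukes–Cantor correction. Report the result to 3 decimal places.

The sequences differ at 11 of 29 sites, so p = 11/29 ≈ 0.37931.
d = −(3/4) ln(1 − 4p/3) = −0.75 ln(1 − 0.505747) = −0.75 ln(0.494253)
  = −0.75 × (-0.704708) = 0.528531 substitutions/site.

0.529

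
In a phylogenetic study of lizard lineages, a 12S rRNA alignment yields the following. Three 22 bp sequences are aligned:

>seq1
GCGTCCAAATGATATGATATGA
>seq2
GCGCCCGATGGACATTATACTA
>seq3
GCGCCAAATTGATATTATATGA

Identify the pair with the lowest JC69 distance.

seq1–seq2: 8/22 differ, p = 0.364, d = 0.497.
seq1–seq3: 4/22 differ, p = 0.182, d = 0.208.
seq2–seq3: 6/22 differ, p = 0.273, d = 0.339.
The smallest distance is between seq1 and seq3.

seq1 and seq3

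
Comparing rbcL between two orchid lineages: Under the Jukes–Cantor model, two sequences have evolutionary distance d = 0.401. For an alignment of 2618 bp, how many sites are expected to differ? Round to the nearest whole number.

813

Invert JC69: p = (3/4)(1 − e^(−4d/3)) = 0.75 × (1 − e^(-0.534667)) = 0.75 × (1 − 0.585864) = 0.310602.
Expected differing sites = pL ≈ 0.310602 × 2618 = 813.156036 ≈ 813.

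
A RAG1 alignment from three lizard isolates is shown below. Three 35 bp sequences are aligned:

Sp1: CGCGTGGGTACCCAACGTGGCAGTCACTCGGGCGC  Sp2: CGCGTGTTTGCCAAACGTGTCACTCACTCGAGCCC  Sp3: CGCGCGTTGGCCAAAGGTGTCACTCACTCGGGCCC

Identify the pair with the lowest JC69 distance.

Sp2 and Sp3

Sp1–Sp2: 8/35 differ, p = 0.229, d = 0.273.
Sp1–Sp3: 10/35 differ, p = 0.286, d = 0.360.
Sp2–Sp3: 4/35 differ, p = 0.114, d = 0.124.
The smallest distance is between Sp2 and Sp3.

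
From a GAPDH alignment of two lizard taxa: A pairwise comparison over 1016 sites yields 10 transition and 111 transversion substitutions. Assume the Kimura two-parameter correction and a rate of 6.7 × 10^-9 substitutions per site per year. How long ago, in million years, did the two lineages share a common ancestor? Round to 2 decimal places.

9.75

P = 10/1016 ≈ 0.009843 and Q = 111/1016 ≈ 0.109252.
Under the Kimura two-parameter model, d = −½ ln(1 − 2P − Q) − ¼ ln(1 − 2Q).
1 − 2P − Q = 0.871062, giving −½ ln(0.871062) = 0.069021.
1 − 2Q = 0.781496, giving −¼ ln(0.781496) = 0.061636.
d = 0.069021 + 0.061636 = 0.130657.
Under a molecular clock d = 2μt, so t = d/(2μ) = 0.130657 / (2 × 6.7 × 10^-9) = 9.75 million years.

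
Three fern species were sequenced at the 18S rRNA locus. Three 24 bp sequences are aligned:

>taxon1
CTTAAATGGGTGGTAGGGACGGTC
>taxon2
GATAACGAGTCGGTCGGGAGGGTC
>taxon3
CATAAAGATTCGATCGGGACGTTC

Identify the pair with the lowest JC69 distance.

taxon1–taxon2: 9/24 differ, p = 0.375, d = 0.520.
taxon1–taxon3: 9/24 differ, p = 0.375, d = 0.520.
taxon2–taxon3: 6/24 differ, p = 0.250, d = 0.304.
The smallest distance is between taxon2 and taxon3.

taxon2 and taxon3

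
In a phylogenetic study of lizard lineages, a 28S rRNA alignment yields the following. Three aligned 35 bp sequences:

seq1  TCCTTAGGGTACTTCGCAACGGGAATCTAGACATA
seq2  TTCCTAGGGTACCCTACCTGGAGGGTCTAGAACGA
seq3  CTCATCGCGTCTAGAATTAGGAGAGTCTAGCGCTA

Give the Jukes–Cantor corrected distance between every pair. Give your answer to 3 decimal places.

seq1–seq2: 15/35 sites differ → p ≈ 0.428571, d = −0.75 ln(1 − 0.571428) = 0.635472 ≈ 0.635.
seq1–seq3: 19/35 sites differ → p ≈ 0.542857, d = −0.75 ln(1 − 0.723809) = 0.964997 ≈ 0.965.
seq2–seq3: 16/35 sites differ → p ≈ 0.457143, d = −0.75 ln(1 − 0.609524) = 0.705292 ≈ 0.705.

d(seq1,seq2) = 0.635, d(seq1,seq3) = 0.965, d(seq2,seq3) = 0.705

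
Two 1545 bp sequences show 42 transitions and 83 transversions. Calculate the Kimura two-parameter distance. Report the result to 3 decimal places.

P = 42/1545 ≈ 0.027184 and Q = 83/1545 ≈ 0.053722.
Under the Kimura two-parameter model, d = −½ ln(1 − 2P − Q) − ¼ ln(1 − 2Q).
1 − 2P − Q = 0.89191, giving −½ ln(0.89191) = 0.057195.
1 − 2Q = 0.892556, giving −¼ ln(0.892556) = 0.028417.
d = 0.057195 + 0.028417 = 0.085612.

0.086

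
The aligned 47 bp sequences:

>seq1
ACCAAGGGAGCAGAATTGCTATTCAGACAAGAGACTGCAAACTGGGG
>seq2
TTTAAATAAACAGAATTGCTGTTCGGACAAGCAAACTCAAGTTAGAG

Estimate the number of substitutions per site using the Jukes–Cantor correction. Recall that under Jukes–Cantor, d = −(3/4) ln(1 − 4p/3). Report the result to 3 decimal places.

The sequences differ at 18 of 47 sites, so p = 18/47 ≈ 0.382979.
d = −(3/4) ln(1 − 4p/3) = −0.75 ln(1 − 0.510639) = −0.75 ln(0.489361)
  = −0.75 × (-0.714655) = 0.535991 substitutions/site.

0.536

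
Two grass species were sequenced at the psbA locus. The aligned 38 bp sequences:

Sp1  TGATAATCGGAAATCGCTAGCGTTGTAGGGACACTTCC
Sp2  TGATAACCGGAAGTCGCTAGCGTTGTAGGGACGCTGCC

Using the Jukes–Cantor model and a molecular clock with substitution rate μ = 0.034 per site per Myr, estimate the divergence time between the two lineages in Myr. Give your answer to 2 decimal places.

The sequences differ at 4 of 38 sites (7, 13, 33, 36), so p = 4/38 ≈ 0.105263.
d = −(3/4) ln(1 − 4p/3) = −0.75 ln(1 − 0.140351) = −0.75 ln(0.859649)
  = −0.75 × (-0.151231) = 0.113423 substitutions/site.
Under a molecular clock d = 2μt, so t = d/(2μ) = 0.113423 / (2 × 0.034) = 1.67 Myr.

1.67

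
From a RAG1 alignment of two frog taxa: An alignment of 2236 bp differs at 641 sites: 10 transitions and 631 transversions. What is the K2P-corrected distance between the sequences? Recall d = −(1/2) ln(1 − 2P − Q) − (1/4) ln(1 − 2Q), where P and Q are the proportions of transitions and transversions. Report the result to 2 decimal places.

P = 10/2236 ≈ 0.004472 and Q = 631/2236 ≈ 0.2822.
Under the Kimura two-parameter model, d = −½ ln(1 − 2P − Q) − ¼ ln(1 − 2Q).
1 − 2P − Q = 0.708856, giving −½ ln(0.708856) = 0.172051.
1 − 2Q = 0.4356, giving −¼ ln(0.4356) = 0.207758.
d = 0.172051 + 0.207758 = 0.379809.

0.38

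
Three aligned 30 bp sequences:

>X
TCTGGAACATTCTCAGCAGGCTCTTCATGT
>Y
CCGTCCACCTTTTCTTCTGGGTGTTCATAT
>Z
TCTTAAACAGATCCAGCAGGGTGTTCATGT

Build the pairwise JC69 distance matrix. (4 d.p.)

X–Y: 13/30 sites differ → p ≈ 0.433333, d = −0.75 ln(1 − 0.577777) = 0.646666 ≈ 0.6467.
X–Z: 8/30 sites differ → p ≈ 0.266667, d = −0.75 ln(1 − 0.355556) = 0.329526 ≈ 0.3295.
Y–Z: 12/30 sites differ → p = 0.4, d = −0.75 ln(1 − 0.533333) = 0.571605 ≈ 0.5716.

d(X,Y) = 0.6467, d(X,Z) = 0.3295, d(Y,Z) = 0.5716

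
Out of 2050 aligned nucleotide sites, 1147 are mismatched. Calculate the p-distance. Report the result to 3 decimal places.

p = 1147/2050 = 0.559512… ≈ 0.560 (to 3 d.p.).

0.560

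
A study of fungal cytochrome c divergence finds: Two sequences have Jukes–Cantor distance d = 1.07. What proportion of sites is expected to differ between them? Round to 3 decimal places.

0.570

p = (3/4)(1 − e^(−4d/3)) = 0.75 × (1 − e^(-1.426667)) = 0.75 × (1 − 0.240108) = 0.569919.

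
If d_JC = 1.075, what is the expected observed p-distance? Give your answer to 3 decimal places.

0.571

p = (3/4)(1 − e^(−4d/3)) = 0.75 × (1 − e^(-1.433333)) = 0.75 × (1 − 0.238513) = 0.571115.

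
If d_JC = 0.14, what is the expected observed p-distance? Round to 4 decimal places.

p = (3/4)(1 − e^(−4d/3)) = 0.75 × (1 − e^(-0.186667)) = 0.75 × (1 − 0.829720) = 0.127710.

0.1277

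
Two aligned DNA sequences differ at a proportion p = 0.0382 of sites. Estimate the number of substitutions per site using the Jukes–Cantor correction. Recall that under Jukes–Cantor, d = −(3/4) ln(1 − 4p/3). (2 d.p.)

0.04

d = −(3/4) ln(1 − 4p/3) = −0.75 ln(1 − 0.050933) = −0.75 ln(0.949067)
  = −0.75 × (-0.052276) = 0.039207 substitutions/site.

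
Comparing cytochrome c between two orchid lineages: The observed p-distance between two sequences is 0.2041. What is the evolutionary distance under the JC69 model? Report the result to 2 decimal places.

0.24

d = −(3/4) ln(1 − 4p/3) = −0.75 ln(1 − 0.272133) = −0.75 ln(0.727867)
  = −0.75 × (-0.317637) = 0.238228 substitutions/site.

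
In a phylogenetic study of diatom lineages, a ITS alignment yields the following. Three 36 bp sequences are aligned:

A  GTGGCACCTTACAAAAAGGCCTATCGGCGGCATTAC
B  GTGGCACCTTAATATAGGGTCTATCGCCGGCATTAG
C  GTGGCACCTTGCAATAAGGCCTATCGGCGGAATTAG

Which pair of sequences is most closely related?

A and C

A–B: 7/36 differ, p = 0.194, d = 0.225.
A–C: 4/36 differ, p = 0.111, d = 0.120.
B–C: 7/36 differ, p = 0.194, d = 0.225.
The smallest distance is between A and C.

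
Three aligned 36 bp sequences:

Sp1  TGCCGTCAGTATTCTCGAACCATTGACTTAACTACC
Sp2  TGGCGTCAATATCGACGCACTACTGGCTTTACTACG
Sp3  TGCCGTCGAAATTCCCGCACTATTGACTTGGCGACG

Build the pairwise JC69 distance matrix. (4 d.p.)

d(Sp1,Sp2) = 0.3924, d(Sp1,Sp3) = 0.3470, d(Sp2,Sp3) = 0.3924

Sp1–Sp2: 11/36 sites differ → p ≈ 0.305556, d = −0.75 ln(1 − 0.407408) = 0.392437 ≈ 0.3924.
Sp1–Sp3: 10/36 sites differ → p ≈ 0.277778, d = −0.75 ln(1 − 0.370371) = 0.346968 ≈ 0.3470.
Sp2–Sp3: 11/36 sites differ → p ≈ 0.305556, d = −0.75 ln(1 − 0.407408) = 0.392437 ≈ 0.3924.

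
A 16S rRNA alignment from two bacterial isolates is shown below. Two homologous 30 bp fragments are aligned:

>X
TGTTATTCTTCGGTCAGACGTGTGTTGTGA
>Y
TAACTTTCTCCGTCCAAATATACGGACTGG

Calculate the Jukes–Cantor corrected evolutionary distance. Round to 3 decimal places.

0.931

The sequences differ at 16 of 30 sites, so p = 16/30 ≈ 0.533333.
d = −(3/4) ln(1 − 4p/3) = −0.75 ln(1 − 0.711111) = −0.75 ln(0.288889)
  = −0.75 × (-1.241713) = 0.931285 substitutions/site.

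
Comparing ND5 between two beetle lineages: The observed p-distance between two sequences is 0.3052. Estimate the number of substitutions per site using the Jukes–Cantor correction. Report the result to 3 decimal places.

0.392

d = −(3/4) ln(1 − 4p/3) = −0.75 ln(1 − 0.406933) = −0.75 ln(0.593067)
  = −0.75 × (-0.522448) = 0.391836 substitutions/site.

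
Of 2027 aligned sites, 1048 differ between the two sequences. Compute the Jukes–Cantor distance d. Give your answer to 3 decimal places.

0.877

p = 1048/2027 ≈ 0.51702.
d = −(3/4) ln(1 − 4p/3) = −0.75 ln(1 − 0.68936) = −0.75 ln(0.31064)
  = −0.75 × (-1.169121) = 0.876841 substitutions/site.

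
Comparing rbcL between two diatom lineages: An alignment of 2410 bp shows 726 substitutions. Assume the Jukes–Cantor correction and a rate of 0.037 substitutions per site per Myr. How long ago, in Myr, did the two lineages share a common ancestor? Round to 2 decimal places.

p = 726/2410 ≈ 0.301245.
d = −(3/4) ln(1 − 4p/3) = −0.75 ln(1 − 0.40166) = −0.75 ln(0.59834)
  = −0.75 × (-0.513596) = 0.385197 substitutions/site.
Under a molecular clock d = 2μt, so t = d/(2μ) = 0.385197 / (2 × 0.037) = 5.21 Myr.

5.21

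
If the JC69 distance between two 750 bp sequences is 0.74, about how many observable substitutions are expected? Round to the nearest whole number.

Invert JC69: p = (3/4)(1 − e^(−4d/3)) = 0.75 × (1 − e^(-0.986667)) = 0.75 × (1 − 0.372817) = 0.470387.
Expected differing sites = pL ≈ 0.470387 × 750 = 352.79025 ≈ 353.

353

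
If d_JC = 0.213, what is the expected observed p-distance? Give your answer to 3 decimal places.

p = (3/4)(1 − e^(−4d/3)) = 0.75 × (1 − e^(-0.284)) = 0.75 × (1 − 0.752767) = 0.185425.

0.185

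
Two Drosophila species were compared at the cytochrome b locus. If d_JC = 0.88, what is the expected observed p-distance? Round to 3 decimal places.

p = (3/4)(1 − e^(−4d/3)) = 0.75 × (1 − e^(-1.173333)) = 0.75 × (1 − 0.309334) = 0.518000.

0.518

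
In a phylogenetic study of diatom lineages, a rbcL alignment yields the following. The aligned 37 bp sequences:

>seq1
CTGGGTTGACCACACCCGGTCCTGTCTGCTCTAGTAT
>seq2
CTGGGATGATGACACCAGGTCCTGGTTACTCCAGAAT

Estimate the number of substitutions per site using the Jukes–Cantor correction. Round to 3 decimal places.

The sequences differ at 9 of 37 sites (6, 10, 11, 17, 25, 26, 28, 32, 35), so p = 9/37 ≈ 0.243243.
d = −(3/4) ln(1 − 4p/3) = −0.75 ln(1 − 0.324324) = −0.75 ln(0.675676)
  = −0.75 × (-0.392042) = 0.294032 substitutions/site.

0.294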